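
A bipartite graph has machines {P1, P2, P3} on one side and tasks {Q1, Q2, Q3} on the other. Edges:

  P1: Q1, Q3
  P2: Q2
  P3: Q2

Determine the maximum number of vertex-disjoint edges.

Unit-capacity flow: source→left, listed edges, right→sink; max matching = max flow.
Augmenting path P1→Q1 (+1); matched 1.
Augmenting path P2→Q2 (+1); matched 2.
No augmenting path remains; maximum matching = 2.
König certificate: {P1, Q2} is a vertex cover of size 2 (every listed pair touches it), so no matching can be larger.

2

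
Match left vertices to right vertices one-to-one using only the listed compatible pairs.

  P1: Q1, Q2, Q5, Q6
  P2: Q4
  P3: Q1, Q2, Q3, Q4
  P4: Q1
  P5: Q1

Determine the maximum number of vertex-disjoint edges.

Unit-capacity flow: source→left, listed edges, right→sink; max matching = max flow.
Augmenting path P1→Q1 (+1); matched 1.
Augmenting path P2→Q4 (+1); matched 2.
Augmenting path P3→Q2 (+1); matched 3.
Augmenting path P4→Q1→P1→Q5 (+1); matched 4.
No augmenting path remains; maximum matching = 4.
König certificate: {P1, P2, P3, Q1} is a vertex cover of size 4 (every listed pair touches it), so no matching can be larger.

4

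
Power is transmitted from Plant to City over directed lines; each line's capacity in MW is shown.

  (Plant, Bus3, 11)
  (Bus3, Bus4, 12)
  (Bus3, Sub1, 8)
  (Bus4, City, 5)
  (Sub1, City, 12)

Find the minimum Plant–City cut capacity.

11

Augment Plant→Bus3→Bus4→City: bottleneck 5, flow now 5.
Augment Plant→Bus3→Sub1→City: bottleneck 6, flow now 11.
No augmenting path remains; maximum flow = 11.
By max-flow min-cut, the minimum cut capacity equals the max flow.
In the residual graph, reachable from Plant: {Plant}.
Min-cut edges: Plant→Bus3 (11); capacity 11 = 11.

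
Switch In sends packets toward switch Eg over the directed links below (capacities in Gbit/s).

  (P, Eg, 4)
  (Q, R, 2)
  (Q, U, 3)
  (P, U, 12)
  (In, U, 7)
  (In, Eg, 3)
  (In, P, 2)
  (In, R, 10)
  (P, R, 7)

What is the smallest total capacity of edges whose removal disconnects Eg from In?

Augment In→Eg: bottleneck 3, flow now 3.
Augment In→P→Eg: bottleneck 2, flow now 5.
No augmenting path remains; maximum flow = 5.
By max-flow min-cut, the minimum cut capacity equals the max flow.
In the residual graph, reachable from In: {In, R, U}.
Min-cut edges: In→P (2), In→Eg (3); capacity 2 + 3 = 5.

5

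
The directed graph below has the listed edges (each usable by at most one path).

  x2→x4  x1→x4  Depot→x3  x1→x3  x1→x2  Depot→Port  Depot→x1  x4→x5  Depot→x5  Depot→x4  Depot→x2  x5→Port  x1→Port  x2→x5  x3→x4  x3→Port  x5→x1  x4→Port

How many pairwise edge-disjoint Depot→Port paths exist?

5

Assign every edge capacity 1; by Menger, the answer equals the max flow.
Path Depot→Port (+1); total 1.
Path Depot→x1→Port (+1); total 2.
Path Depot→x3→Port (+1); total 3.
Path Depot→x4→Port (+1); total 4.
Path Depot→x5→Port (+1); total 5.
No residual Depot→Port path; max flow = 5.
Certifying cut of size 5: {Depot→Port, x1→Port, x3→Port, x4→Port, x5→Port}.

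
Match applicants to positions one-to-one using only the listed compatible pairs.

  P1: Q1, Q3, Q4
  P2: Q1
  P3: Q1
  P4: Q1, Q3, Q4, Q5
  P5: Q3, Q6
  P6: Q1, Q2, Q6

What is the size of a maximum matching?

Unit-capacity flow: source→left, listed edges, right→sink; max matching = max flow.
Augmenting path P1→Q1 (+1); matched 1.
Augmenting path P4→Q3 (+1); matched 2.
Augmenting path P5→Q6 (+1); matched 3.
Augmenting path P6→Q2 (+1); matched 4.
Augmenting path P2→Q1→P1→Q4 (+1); matched 5.
No augmenting path remains; maximum matching = 5.
König certificate: {P1, P4, P5, P6, Q1} is a vertex cover of size 5 (every listed pair touches it), so no matching can be larger.

5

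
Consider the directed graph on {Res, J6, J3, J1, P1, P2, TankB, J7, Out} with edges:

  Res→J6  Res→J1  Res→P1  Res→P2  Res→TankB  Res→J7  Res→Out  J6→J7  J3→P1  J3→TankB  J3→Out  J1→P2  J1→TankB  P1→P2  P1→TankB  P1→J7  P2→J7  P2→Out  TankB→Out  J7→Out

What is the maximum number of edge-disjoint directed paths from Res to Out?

Assign every edge capacity 1; by Menger, the answer equals the max flow.
Path Res→Out (+1); total 1.
Path Res→P2→Out (+1); total 2.
Path Res→TankB→Out (+1); total 3.
Path Res→J7→Out (+1); total 4.
No residual Res→Out path; max flow = 4.
Certifying cut of size 4: {J7→Out, P2→Out, Res→Out, TankB→Out}.

4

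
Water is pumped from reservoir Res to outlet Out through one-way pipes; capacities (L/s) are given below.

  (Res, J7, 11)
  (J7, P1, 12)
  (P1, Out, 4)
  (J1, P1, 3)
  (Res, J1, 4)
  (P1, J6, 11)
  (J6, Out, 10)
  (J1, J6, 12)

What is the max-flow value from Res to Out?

Augment Res→J1→J6→Out: bottleneck 4, flow now 4.
Augment Res→J7→P1→Out: bottleneck 4, flow now 8.
Augment Res→J7→P1→J6→Out: bottleneck 6, flow now 14.
No augmenting path remains; maximum flow = 14.
In the residual graph, reachable from Res: {Res, J1, J7, J6, P1}.
Min-cut edges: J6→Out (10), P1→Out (4); capacity 10 + 4 = 14.
This cut is saturated, so no flow can exceed 14.

14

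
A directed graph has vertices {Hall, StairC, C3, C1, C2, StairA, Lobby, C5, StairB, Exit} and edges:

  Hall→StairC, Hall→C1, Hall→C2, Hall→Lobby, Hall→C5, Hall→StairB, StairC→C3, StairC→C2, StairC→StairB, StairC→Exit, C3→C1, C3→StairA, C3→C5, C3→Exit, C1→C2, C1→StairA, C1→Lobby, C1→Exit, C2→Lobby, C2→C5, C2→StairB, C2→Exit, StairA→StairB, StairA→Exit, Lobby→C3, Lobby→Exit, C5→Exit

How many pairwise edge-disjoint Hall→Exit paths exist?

5

Assign every edge capacity 1; by Menger, the answer equals the max flow.
Path Hall→StairC→Exit (+1); total 1.
Path Hall→C1→Exit (+1); total 2.
Path Hall→C2→Exit (+1); total 3.
Path Hall→Lobby→Exit (+1); total 4.
Path Hall→C5→Exit (+1); total 5.
No residual Hall→Exit path; max flow = 5.
Certifying cut of size 5: {Hall→C1, Hall→C2, Hall→C5, Hall→Lobby, Hall→StairC}.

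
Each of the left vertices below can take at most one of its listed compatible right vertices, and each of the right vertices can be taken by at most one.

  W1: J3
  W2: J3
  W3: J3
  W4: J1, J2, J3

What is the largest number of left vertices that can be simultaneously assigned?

Unit-capacity flow: source→left, listed edges, right→sink; max matching = max flow.
Augmenting path W1→J3 (+1); matched 1.
Augmenting path W4→J1 (+1); matched 2.
No augmenting path remains; maximum matching = 2.
König certificate: {W4, J3} is a vertex cover of size 2 (every listed pair touches it), so no matching can be larger.

2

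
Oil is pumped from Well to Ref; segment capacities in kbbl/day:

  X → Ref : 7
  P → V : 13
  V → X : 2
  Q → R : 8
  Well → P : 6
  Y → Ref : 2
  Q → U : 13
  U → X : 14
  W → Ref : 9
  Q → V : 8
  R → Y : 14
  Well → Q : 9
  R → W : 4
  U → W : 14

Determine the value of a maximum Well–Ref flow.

Augment Well→P→V→X→Ref: bottleneck 2, flow now 2.
Augment Well→Q→R→W→Ref: bottleneck 4, flow now 6.
Augment Well→Q→R→Y→Ref: bottleneck 2, flow now 8.
Augment Well→Q→U→W→Ref: bottleneck 3, flow now 11.
No augmenting path remains; maximum flow = 11.
In the residual graph, reachable from Well: {Well, P, V}.
Min-cut edges: Well→Q (9), V→X (2); capacity 9 + 2 = 11.
This cut is saturated, so no flow can exceed 11.

11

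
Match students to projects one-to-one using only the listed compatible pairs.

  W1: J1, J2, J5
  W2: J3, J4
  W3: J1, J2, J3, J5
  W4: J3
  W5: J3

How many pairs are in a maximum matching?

Unit-capacity flow: source→left, listed edges, right→sink; max matching = max flow.
Augmenting path W1→J1 (+1); matched 1.
Augmenting path W2→J3 (+1); matched 2.
Augmenting path W3→J2 (+1); matched 3.
Augmenting path W4→J3→W2→J4 (+1); matched 4.
No augmenting path remains; maximum matching = 4.
König certificate: {W1, W2, W3, J3} is a vertex cover of size 4 (every listed pair touches it), so no matching can be larger.

4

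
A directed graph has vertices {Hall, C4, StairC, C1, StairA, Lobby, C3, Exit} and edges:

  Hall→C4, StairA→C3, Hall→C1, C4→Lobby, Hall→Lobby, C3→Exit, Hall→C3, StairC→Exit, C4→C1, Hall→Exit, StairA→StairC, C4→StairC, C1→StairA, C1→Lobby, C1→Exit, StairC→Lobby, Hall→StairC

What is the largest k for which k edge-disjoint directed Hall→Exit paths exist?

4

Assign every edge capacity 1; by Menger, the answer equals the max flow.
Path Hall→Exit (+1); total 1.
Path Hall→StairC→Exit (+1); total 2.
Path Hall→C1→Exit (+1); total 3.
Path Hall→C3→Exit (+1); total 4.
No residual Hall→Exit path; max flow = 4.
Certifying cut of size 4: {C1→Exit, C3→Exit, Hall→Exit, StairC→Exit}.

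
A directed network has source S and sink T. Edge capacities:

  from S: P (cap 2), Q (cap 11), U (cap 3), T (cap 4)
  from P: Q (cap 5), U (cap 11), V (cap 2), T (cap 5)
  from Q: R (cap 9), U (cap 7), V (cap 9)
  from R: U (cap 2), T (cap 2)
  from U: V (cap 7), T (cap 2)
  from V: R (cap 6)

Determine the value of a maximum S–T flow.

10

Augment S→T: bottleneck 4, flow now 4.
Augment S→P→T: bottleneck 2, flow now 6.
Augment S→U→T: bottleneck 2, flow now 8.
Augment S→Q→R→T: bottleneck 2, flow now 10.
No augmenting path remains; maximum flow = 10.
In the residual graph, reachable from S: {S, Q, R, U, V}.
Min-cut edges: S→P (2), S→T (4), R→T (2), U→T (2); capacity 2 + 4 + 2 + 2 = 10.
This cut is saturated, so no flow can exceed 10.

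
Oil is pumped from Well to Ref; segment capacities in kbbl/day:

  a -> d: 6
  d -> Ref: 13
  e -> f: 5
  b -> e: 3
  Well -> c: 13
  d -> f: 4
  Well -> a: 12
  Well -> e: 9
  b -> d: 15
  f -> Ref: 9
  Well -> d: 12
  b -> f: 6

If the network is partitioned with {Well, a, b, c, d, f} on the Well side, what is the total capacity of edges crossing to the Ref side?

34

Edges leaving {Well, a, b, c, d, f}: Well→e (9), b→e (3), d→Ref (13), f→Ref (9).
Cut capacity = 9 + 3 + 13 + 9 = 34.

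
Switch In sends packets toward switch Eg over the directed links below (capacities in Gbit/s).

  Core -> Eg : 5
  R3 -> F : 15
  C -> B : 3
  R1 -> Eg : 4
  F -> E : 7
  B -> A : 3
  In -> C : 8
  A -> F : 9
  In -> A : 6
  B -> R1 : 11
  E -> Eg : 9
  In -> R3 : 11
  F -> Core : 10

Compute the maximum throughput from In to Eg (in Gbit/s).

15

Augment In→R3→F→E→Eg: bottleneck 7, flow now 7.
Augment In→R3→F→Core→Eg: bottleneck 4, flow now 11.
Augment In→A→F→Core→Eg: bottleneck 1, flow now 12.
Augment In→C→B→R1→Eg: bottleneck 3, flow now 15.
No augmenting path remains; maximum flow = 15.
In the residual graph, reachable from In: {In, R3, A, C, F, Core}.
Min-cut edges: C→B (3), F→E (7), Core→Eg (5); capacity 3 + 7 + 5 = 15.
This cut is saturated, so no flow can exceed 15.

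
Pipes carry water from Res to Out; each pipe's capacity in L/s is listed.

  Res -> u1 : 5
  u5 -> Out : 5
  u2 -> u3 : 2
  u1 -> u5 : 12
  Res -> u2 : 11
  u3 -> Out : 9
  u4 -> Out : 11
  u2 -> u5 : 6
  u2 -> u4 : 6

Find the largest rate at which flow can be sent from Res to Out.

13

Augment Res→u1→u5→Out: bottleneck 5, flow now 5.
Augment Res→u2→u3→Out: bottleneck 2, flow now 7.
Augment Res→u2→u4→Out: bottleneck 6, flow now 13.
No augmenting path remains; maximum flow = 13.
In the residual graph, reachable from Res: {Res, u1, u2, u5}.
Min-cut edges: u2→u3 (2), u2→u4 (6), u5→Out (5); capacity 2 + 6 + 5 = 13.
This cut is saturated, so no flow can exceed 13.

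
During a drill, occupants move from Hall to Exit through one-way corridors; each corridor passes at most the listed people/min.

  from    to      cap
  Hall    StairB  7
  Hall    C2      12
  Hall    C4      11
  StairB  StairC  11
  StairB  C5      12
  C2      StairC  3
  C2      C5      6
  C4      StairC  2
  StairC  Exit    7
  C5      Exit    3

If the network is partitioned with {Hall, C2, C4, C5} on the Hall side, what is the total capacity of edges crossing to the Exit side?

Edges leaving {Hall, C2, C4, C5}: Hall→StairB (7), C2→StairC (3), C4→StairC (2), C5→Exit (3).
Cut capacity = 7 + 3 + 2 + 3 = 15.

15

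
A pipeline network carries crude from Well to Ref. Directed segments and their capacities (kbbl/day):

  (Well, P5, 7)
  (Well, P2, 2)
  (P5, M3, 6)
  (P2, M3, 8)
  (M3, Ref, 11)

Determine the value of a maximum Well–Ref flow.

Augment Well→P5→M3→Ref: bottleneck 6, flow now 6.
Augment Well→P2→M3→Ref: bottleneck 2, flow now 8.
No augmenting path remains; maximum flow = 8.
In the residual graph, reachable from Well: {Well, P5}.
Min-cut edges: Well→P2 (2), P5→M3 (6); capacity 2 + 6 = 8.
This cut is saturated, so no flow can exceed 8.

8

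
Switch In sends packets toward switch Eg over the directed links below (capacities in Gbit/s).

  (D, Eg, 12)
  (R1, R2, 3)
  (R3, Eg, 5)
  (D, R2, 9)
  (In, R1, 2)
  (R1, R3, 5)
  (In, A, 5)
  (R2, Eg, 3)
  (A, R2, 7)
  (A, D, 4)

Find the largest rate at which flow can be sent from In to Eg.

Augment In→A→R2→Eg: bottleneck 3, flow now 3.
Augment In→A→D→Eg: bottleneck 2, flow now 5.
Augment In→R1→R3→Eg: bottleneck 2, flow now 7.
No augmenting path remains; maximum flow = 7.
In the residual graph, reachable from In: {In}.
Min-cut edges: In→A (5), In→R1 (2); capacity 5 + 2 = 7.
This cut is saturated, so no flow can exceed 7.

7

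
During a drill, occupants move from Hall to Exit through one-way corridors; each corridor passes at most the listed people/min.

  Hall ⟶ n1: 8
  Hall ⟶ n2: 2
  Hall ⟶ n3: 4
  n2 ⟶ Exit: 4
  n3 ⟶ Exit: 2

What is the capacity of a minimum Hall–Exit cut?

4

Augment Hall→n2→Exit: bottleneck 2, flow now 2.
Augment Hall→n3→Exit: bottleneck 2, flow now 4.
No augmenting path remains; maximum flow = 4.
By max-flow min-cut, the minimum cut capacity equals the max flow.
In the residual graph, reachable from Hall: {Hall, n1, n3}.
Min-cut edges: Hall→n2 (2), n3→Exit (2); capacity 2 + 2 = 4.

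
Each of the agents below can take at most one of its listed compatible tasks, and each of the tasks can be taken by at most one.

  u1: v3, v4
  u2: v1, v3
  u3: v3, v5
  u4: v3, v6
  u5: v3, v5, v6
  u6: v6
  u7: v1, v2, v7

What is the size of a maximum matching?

Unit-capacity flow: source→left, listed edges, right→sink; max matching = max flow.
Augmenting path u1→v3 (+1); matched 1.
Augmenting path u2→v1 (+1); matched 2.
Augmenting path u3→v5 (+1); matched 3.
Augmenting path u4→v6 (+1); matched 4.
Augmenting path u7→v2 (+1); matched 5.
Augmenting path u5→v3→u1→v4 (+1); matched 6.
No augmenting path remains; maximum matching = 6.
König certificate: {u1, u2, u7, v3, v5, v6} is a vertex cover of size 6 (every listed pair touches it), so no matching can be larger.

6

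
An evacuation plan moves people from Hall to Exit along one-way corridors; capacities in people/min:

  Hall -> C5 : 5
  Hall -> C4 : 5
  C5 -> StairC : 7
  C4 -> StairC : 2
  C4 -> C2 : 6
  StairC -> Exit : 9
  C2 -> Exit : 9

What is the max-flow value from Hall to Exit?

Augment Hall→C5→StairC→Exit: bottleneck 5, flow now 5.
Augment Hall→C4→StairC→Exit: bottleneck 2, flow now 7.
Augment Hall→C4→C2→Exit: bottleneck 3, flow now 10.
No augmenting path remains; maximum flow = 10.
In the residual graph, reachable from Hall: {Hall}.
Min-cut edges: Hall→C5 (5), Hall→C4 (5); capacity 5 + 5 = 10.
This cut is saturated, so no flow can exceed 10.

10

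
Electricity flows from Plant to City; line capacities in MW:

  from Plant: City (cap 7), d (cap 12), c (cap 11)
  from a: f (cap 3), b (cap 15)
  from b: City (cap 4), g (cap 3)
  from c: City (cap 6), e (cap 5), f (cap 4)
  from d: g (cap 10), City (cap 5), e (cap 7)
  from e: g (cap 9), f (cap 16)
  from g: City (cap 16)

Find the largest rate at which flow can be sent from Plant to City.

Augment Plant→City: bottleneck 7, flow now 7.
Augment Plant→c→City: bottleneck 6, flow now 13.
Augment Plant→d→City: bottleneck 5, flow now 18.
Augment Plant→d→g→City: bottleneck 7, flow now 25.
Augment Plant→c→e→g→City: bottleneck 5, flow now 30.
No augmenting path remains; maximum flow = 30.
In the residual graph, reachable from Plant: {Plant}.
Min-cut edges: Plant→c (11), Plant→d (12), Plant→City (7); capacity 11 + 12 + 7 = 30.
This cut is saturated, so no flow can exceed 30.

30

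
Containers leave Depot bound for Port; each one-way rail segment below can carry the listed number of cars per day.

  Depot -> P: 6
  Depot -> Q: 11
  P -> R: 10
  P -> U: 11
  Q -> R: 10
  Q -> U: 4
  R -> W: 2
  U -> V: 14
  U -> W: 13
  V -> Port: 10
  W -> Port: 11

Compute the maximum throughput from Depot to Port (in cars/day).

Augment Depot→P→R→W→Port: bottleneck 2, flow now 2.
Augment Depot→P→U→V→Port: bottleneck 4, flow now 6.
Augment Depot→Q→U→V→Port: bottleneck 4, flow now 10.
Augment Depot→Q→R→P→U→V→Port: bottleneck 2, flow now 12. (uses reverse residual edge)
No augmenting path remains; maximum flow = 12.
In the residual graph, reachable from Depot: {Depot, Q, R}.
Min-cut edges: Depot→P (6), Q→U (4), R→W (2); capacity 6 + 4 + 2 = 12.
This cut is saturated, so no flow can exceed 12.

12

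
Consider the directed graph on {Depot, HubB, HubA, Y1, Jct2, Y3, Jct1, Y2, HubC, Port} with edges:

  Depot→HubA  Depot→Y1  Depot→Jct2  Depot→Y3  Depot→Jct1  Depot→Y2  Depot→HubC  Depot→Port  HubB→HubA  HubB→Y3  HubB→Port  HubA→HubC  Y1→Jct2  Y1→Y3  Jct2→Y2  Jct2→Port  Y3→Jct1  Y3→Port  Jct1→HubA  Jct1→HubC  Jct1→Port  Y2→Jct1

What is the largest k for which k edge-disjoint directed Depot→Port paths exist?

Assign every edge capacity 1; by Menger, the answer equals the max flow.
Path Depot→Port (+1); total 1.
Path Depot→Jct2→Port (+1); total 2.
Path Depot→Y3→Port (+1); total 3.
Path Depot→Jct1→Port (+1); total 4.
No residual Depot→Port path; max flow = 4.
Certifying cut of size 4: {Depot→Port, Jct1→Port, Jct2→Port, Y3→Port}.

4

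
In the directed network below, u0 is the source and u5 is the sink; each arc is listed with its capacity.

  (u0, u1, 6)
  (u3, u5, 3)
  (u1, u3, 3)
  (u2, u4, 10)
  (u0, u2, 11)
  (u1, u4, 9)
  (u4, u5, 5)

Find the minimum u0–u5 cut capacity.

8

Augment u0→u1→u3→u5: bottleneck 3, flow now 3.
Augment u0→u1→u4→u5: bottleneck 3, flow now 6.
Augment u0→u2→u4→u5: bottleneck 2, flow now 8.
No augmenting path remains; maximum flow = 8.
By max-flow min-cut, the minimum cut capacity equals the max flow.
In the residual graph, reachable from u0: {u0, u1, u2, u4}.
Min-cut edges: u1→u3 (3), u4→u5 (5); capacity 3 + 5 = 8.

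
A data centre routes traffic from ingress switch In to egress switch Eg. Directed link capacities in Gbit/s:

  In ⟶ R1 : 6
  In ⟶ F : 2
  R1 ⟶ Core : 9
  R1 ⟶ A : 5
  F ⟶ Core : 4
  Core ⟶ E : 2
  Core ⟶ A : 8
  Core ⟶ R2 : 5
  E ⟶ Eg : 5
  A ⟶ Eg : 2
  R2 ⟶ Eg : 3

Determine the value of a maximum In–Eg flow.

Augment In→R1→A→Eg: bottleneck 2, flow now 2.
Augment In→R1→Core→E→Eg: bottleneck 2, flow now 4.
Augment In→R1→Core→R2→Eg: bottleneck 2, flow now 6.
Augment In→F→Core→R2→Eg: bottleneck 1, flow now 7.
No augmenting path remains; maximum flow = 7.
In the residual graph, reachable from In: {In, R1, F, Core, A, R2}.
Min-cut edges: Core→E (2), A→Eg (2), R2→Eg (3); capacity 2 + 2 + 3 = 7.
This cut is saturated, so no flow can exceed 7.

7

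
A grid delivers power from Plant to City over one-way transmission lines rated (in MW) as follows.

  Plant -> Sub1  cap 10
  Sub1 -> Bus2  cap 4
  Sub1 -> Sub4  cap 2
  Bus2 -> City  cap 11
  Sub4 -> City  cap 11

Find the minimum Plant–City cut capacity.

Augment Plant→Sub1→Bus2→City: bottleneck 4, flow now 4.
Augment Plant→Sub1→Sub4→City: bottleneck 2, flow now 6.
No augmenting path remains; maximum flow = 6.
By max-flow min-cut, the minimum cut capacity equals the max flow.
In the residual graph, reachable from Plant: {Plant, Sub1}.
Min-cut edges: Sub1→Bus2 (4), Sub1→Sub4 (2); capacity 4 + 2 = 6.

6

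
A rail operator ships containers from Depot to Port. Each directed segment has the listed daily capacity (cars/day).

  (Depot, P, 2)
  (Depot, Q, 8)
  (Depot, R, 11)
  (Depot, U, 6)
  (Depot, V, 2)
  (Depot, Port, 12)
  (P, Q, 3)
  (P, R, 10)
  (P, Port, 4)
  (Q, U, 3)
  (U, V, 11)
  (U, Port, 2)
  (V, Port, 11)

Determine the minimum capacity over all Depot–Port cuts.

Augment Depot→Port: bottleneck 12, flow now 12.
Augment Depot→P→Port: bottleneck 2, flow now 14.
Augment Depot→U→Port: bottleneck 2, flow now 16.
Augment Depot→V→Port: bottleneck 2, flow now 18.
Augment Depot→U→V→Port: bottleneck 4, flow now 22.
Augment Depot→Q→U→V→Port: bottleneck 3, flow now 25.
No augmenting path remains; maximum flow = 25.
By max-flow min-cut, the minimum cut capacity equals the max flow.
In the residual graph, reachable from Depot: {Depot, Q, R}.
Min-cut edges: Depot→P (2), Depot→U (6), Depot→V (2), Depot→Port (12), Q→U (3); capacity 2 + 6 + 2 + 12 + 3 = 25.

25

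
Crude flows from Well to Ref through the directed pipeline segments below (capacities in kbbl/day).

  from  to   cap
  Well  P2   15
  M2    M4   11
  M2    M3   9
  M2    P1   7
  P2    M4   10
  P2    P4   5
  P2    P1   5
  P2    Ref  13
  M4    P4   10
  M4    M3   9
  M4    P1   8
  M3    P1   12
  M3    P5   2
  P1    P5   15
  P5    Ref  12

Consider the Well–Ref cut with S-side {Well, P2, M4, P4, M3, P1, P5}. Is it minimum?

No — its capacity is 25, but the minimum cut has capacity 15.

Given cut capacity: 13 + 12 = 25.
Augment Well→P2→Ref: bottleneck 13, flow now 13.
Augment Well→P2→P1→P5→Ref: bottleneck 2, flow now 15.
No augmenting path remains; maximum flow = 15.
In the residual graph, reachable from Well: {Well}.
Min-cut edges: Well→P2 (15); capacity 15 = 15.
Cut capacity 25 exceeds the max flow 15, so it is not minimum.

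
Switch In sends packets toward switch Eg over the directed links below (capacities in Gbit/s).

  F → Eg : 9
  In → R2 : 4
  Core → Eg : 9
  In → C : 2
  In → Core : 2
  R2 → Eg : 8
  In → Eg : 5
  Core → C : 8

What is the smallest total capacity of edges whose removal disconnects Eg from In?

Augment In→Eg: bottleneck 5, flow now 5.
Augment In→Core→Eg: bottleneck 2, flow now 7.
Augment In→R2→Eg: bottleneck 4, flow now 11.
No augmenting path remains; maximum flow = 11.
By max-flow min-cut, the minimum cut capacity equals the max flow.
In the residual graph, reachable from In: {In, C}.
Min-cut edges: In→Core (2), In→R2 (4), In→Eg (5); capacity 2 + 4 + 5 = 11.

11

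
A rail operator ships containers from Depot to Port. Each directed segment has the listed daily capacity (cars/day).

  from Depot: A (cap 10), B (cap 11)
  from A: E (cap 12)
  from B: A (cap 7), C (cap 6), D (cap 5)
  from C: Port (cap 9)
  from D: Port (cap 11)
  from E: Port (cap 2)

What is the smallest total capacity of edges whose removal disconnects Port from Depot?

13

Augment Depot→A→E→Port: bottleneck 2, flow now 2.
Augment Depot→B→C→Port: bottleneck 6, flow now 8.
Augment Depot→B→D→Port: bottleneck 5, flow now 13.
No augmenting path remains; maximum flow = 13.
By max-flow min-cut, the minimum cut capacity equals the max flow.
In the residual graph, reachable from Depot: {Depot, A, E}.
Min-cut edges: Depot→B (11), E→Port (2); capacity 11 + 2 = 13.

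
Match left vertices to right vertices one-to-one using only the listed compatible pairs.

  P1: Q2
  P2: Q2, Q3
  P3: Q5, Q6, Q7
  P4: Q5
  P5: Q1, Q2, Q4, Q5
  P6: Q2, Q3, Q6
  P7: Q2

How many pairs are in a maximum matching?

Unit-capacity flow: source→left, listed edges, right→sink; max matching = max flow.
Augmenting path P1→Q2 (+1); matched 1.
Augmenting path P2→Q3 (+1); matched 2.
Augmenting path P3→Q5 (+1); matched 3.
Augmenting path P5→Q1 (+1); matched 4.
Augmenting path P6→Q6 (+1); matched 5.
Augmenting path P4→Q5→P3→Q7 (+1); matched 6.
No augmenting path remains; maximum matching = 6.
König certificate: {P2, P3, P4, P5, P6, Q2} is a vertex cover of size 6 (every listed pair touches it), so no matching can be larger.

6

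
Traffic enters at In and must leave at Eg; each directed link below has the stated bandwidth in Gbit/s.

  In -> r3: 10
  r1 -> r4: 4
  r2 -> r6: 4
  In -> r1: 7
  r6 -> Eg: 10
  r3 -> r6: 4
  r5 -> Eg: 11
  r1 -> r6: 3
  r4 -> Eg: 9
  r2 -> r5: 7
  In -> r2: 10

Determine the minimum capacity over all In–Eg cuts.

21

Augment In→r1→r4→Eg: bottleneck 4, flow now 4.
Augment In→r1→r6→Eg: bottleneck 3, flow now 7.
Augment In→r2→r5→Eg: bottleneck 7, flow now 14.
Augment In→r2→r6→Eg: bottleneck 3, flow now 17.
Augment In→r3→r6→Eg: bottleneck 4, flow now 21.
No augmenting path remains; maximum flow = 21.
By max-flow min-cut, the minimum cut capacity equals the max flow.
In the residual graph, reachable from In: {In, r3}.
Min-cut edges: In→r1 (7), In→r2 (10), r3→r6 (4); capacity 7 + 10 + 4 = 21.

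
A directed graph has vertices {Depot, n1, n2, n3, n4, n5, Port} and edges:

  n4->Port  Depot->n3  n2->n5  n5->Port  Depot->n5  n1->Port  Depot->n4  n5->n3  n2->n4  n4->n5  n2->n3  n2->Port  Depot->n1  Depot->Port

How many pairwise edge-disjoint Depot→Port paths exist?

Assign every edge capacity 1; by Menger, the answer equals the max flow.
Path Depot→Port (+1); total 1.
Path Depot→n1→Port (+1); total 2.
Path Depot→n4→Port (+1); total 3.
Path Depot→n5→Port (+1); total 4.
No residual Depot→Port path; max flow = 4.
Certifying cut of size 4: {Depot→Port, Depot→n1, Depot→n4, Depot→n5}.

4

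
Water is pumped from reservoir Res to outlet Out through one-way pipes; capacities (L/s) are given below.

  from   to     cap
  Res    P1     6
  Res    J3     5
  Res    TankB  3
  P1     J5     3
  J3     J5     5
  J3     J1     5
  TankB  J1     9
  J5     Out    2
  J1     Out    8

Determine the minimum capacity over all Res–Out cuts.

Augment Res→P1→J5→Out: bottleneck 2, flow now 2.
Augment Res→J3→J1→Out: bottleneck 5, flow now 7.
Augment Res→TankB→J1→Out: bottleneck 3, flow now 10.
No augmenting path remains; maximum flow = 10.
By max-flow min-cut, the minimum cut capacity equals the max flow.
In the residual graph, reachable from Res: {Res, P1, J5}.
Min-cut edges: Res→J3 (5), Res→TankB (3), J5→Out (2); capacity 5 + 3 + 2 = 10.

10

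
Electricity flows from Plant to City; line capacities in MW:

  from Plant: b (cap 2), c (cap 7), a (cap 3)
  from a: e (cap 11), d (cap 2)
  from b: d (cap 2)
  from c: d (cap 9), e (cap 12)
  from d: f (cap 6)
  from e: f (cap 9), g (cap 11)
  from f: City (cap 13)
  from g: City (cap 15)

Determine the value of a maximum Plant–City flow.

12

Augment Plant→a→d→f→City: bottleneck 2, flow now 2.
Augment Plant→a→e→f→City: bottleneck 1, flow now 3.
Augment Plant→b→d→f→City: bottleneck 2, flow now 5.
Augment Plant→c→d→f→City: bottleneck 2, flow now 7.
Augment Plant→c→e→f→City: bottleneck 5, flow now 12.
No augmenting path remains; maximum flow = 12.
In the residual graph, reachable from Plant: {Plant}.
Min-cut edges: Plant→a (3), Plant→b (2), Plant→c (7); capacity 3 + 2 + 7 = 12.
This cut is saturated, so no flow can exceed 12.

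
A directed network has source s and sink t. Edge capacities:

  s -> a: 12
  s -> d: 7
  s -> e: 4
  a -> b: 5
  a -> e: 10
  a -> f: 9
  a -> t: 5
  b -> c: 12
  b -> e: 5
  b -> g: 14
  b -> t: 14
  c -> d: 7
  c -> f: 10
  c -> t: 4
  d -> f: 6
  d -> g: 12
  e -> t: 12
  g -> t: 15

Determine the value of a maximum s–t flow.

23

Augment s→a→t: bottleneck 5, flow now 5.
Augment s→e→t: bottleneck 4, flow now 9.
Augment s→a→b→t: bottleneck 5, flow now 14.
Augment s→a→e→t: bottleneck 2, flow now 16.
Augment s→d→g→t: bottleneck 7, flow now 23.
No augmenting path remains; maximum flow = 23.
In the residual graph, reachable from s: {s}.
Min-cut edges: s→a (12), s→d (7), s→e (4); capacity 12 + 7 + 4 = 23.
This cut is saturated, so no flow can exceed 23.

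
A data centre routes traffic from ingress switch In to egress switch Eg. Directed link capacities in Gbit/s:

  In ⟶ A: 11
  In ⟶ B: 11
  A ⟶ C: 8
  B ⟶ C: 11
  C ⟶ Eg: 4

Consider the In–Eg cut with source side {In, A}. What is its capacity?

Edges leaving {In, A}: In→B (11), A→C (8).
Cut capacity = 11 + 8 = 19.

19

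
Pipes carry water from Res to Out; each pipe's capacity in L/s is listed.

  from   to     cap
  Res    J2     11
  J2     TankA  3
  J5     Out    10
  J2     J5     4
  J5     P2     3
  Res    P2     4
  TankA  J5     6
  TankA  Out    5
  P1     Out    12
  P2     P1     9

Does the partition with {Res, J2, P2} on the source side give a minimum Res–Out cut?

Given cut capacity: 3 + 4 + 9 = 16.
Augment Res→J2→TankA→Out: bottleneck 3, flow now 3.
Augment Res→J2→J5→Out: bottleneck 4, flow now 7.
Augment Res→P2→P1→Out: bottleneck 4, flow now 11.
No augmenting path remains; maximum flow = 11.
In the residual graph, reachable from Res: {Res, J2}.
Min-cut edges: Res→P2 (4), J2→TankA (3), J2→J5 (4); capacity 4 + 3 + 4 = 11.
Cut capacity 16 exceeds the max flow 11, so it is not minimum.

No — its capacity is 16, but the minimum cut has capacity 11.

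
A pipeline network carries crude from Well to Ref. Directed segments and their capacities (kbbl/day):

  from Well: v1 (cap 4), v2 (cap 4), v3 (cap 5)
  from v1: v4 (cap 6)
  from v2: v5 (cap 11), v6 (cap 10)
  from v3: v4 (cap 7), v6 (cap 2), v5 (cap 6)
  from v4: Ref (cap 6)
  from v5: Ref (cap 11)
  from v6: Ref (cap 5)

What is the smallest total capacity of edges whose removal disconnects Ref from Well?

Augment Well→v1→v4→Ref: bottleneck 4, flow now 4.
Augment Well→v2→v5→Ref: bottleneck 4, flow now 8.
Augment Well→v3→v4→Ref: bottleneck 2, flow now 10.
Augment Well→v3→v5→Ref: bottleneck 3, flow now 13.
No augmenting path remains; maximum flow = 13.
By max-flow min-cut, the minimum cut capacity equals the max flow.
In the residual graph, reachable from Well: {Well}.
Min-cut edges: Well→v1 (4), Well→v2 (4), Well→v3 (5); capacity 4 + 4 + 5 = 13.

13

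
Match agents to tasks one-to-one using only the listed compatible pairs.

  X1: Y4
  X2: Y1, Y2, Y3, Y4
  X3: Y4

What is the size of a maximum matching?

2

Unit-capacity flow: source→left, listed edges, right→sink; max matching = max flow.
Augmenting path X1→Y4 (+1); matched 1.
Augmenting path X2→Y1 (+1); matched 2.
No augmenting path remains; maximum matching = 2.
König certificate: {X2, Y4} is a vertex cover of size 2 (every listed pair touches it), so no matching can be larger.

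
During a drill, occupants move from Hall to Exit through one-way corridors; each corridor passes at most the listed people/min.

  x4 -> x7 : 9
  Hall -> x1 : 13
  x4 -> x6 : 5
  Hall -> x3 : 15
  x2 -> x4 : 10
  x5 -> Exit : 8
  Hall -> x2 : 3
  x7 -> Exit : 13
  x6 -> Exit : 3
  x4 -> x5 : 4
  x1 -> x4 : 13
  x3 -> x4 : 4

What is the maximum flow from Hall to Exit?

16

Augment Hall→x1→x4→x5→Exit: bottleneck 4, flow now 4.
Augment Hall→x1→x4→x6→Exit: bottleneck 3, flow now 7.
Augment Hall→x1→x4→x7→Exit: bottleneck 6, flow now 13.
Augment Hall→x2→x4→x7→Exit: bottleneck 3, flow now 16.
No augmenting path remains; maximum flow = 16.
In the residual graph, reachable from Hall: {Hall, x1, x2, x3, x4, x6}.
Min-cut edges: x4→x5 (4), x4→x7 (9), x6→Exit (3); capacity 4 + 9 + 3 = 16.
This cut is saturated, so no flow can exceed 16.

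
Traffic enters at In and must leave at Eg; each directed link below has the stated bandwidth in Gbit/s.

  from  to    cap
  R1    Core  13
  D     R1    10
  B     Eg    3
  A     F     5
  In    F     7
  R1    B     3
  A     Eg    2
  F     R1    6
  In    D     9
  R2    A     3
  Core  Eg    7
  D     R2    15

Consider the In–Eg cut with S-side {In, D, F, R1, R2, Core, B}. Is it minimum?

No — its capacity is 13, but the minimum cut has capacity 12.

Given cut capacity: 3 + 7 + 3 = 13.
Augment In→D→R1→Core→Eg: bottleneck 7, flow now 7.
Augment In→D→R1→B→Eg: bottleneck 2, flow now 9.
Augment In→F→R1→B→Eg: bottleneck 1, flow now 10.
Augment In→F→R1→D→R2→A→Eg: bottleneck 2, flow now 12. (uses reverse residual edge)
No augmenting path remains; maximum flow = 12.
In the residual graph, reachable from In: {In, D, F, R1, R2, Core, A}.
Min-cut edges: R1→B (3), Core→Eg (7), A→Eg (2); capacity 3 + 7 + 2 = 12.
Cut capacity 13 exceeds the max flow 12, so it is not minimum.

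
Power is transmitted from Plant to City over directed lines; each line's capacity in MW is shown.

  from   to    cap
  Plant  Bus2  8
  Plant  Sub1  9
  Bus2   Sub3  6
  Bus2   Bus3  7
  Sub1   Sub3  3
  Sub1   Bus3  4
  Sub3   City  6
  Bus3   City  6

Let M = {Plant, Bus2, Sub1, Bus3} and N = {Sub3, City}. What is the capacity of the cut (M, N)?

Edges leaving {Plant, Bus2, Sub1, Bus3}: Bus2→Sub3 (6), Sub1→Sub3 (3), Bus3→City (6).
Cut capacity = 6 + 3 + 6 = 15.

15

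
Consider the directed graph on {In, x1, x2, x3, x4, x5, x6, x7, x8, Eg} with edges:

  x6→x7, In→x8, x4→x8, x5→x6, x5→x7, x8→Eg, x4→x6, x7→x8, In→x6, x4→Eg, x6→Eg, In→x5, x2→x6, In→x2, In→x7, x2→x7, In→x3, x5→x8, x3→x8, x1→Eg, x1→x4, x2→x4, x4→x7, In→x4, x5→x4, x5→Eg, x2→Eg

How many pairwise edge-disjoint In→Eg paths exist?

Assign every edge capacity 1; by Menger, the answer equals the max flow.
Path In→x2→Eg (+1); total 1.
Path In→x4→Eg (+1); total 2.
Path In→x5→Eg (+1); total 3.
Path In→x6→Eg (+1); total 4.
Path In→x8→Eg (+1); total 5.
No residual In→Eg path; max flow = 5.
Certifying cut of size 5: {In→x2, In→x4, In→x5, In→x6, x8→Eg}.

5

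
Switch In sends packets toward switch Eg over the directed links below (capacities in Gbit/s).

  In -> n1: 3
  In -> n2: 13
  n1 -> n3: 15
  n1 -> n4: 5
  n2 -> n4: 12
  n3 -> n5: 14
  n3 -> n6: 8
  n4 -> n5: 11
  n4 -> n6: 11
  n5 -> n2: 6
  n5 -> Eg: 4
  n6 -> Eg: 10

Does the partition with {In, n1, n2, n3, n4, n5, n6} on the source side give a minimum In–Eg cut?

Given cut capacity: 4 + 10 = 14.
Augment In→n1→n3→n5→Eg: bottleneck 3, flow now 3.
Augment In→n2→n4→n5→Eg: bottleneck 1, flow now 4.
Augment In→n2→n4→n6→Eg: bottleneck 10, flow now 14.
No augmenting path remains; maximum flow = 14.
Cut capacity 14 equals the max flow, so it is a minimum cut.

Yes — it is a minimum cut (capacity 14).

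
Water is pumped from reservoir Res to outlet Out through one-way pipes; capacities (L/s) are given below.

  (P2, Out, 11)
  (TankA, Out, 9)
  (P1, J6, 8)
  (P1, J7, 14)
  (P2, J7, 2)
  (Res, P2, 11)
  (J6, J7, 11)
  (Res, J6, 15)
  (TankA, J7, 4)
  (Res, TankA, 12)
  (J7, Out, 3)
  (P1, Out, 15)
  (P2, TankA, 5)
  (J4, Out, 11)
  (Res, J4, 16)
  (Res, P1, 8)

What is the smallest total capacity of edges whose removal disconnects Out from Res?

Augment Res→P1→Out: bottleneck 8, flow now 8.
Augment Res→J4→Out: bottleneck 11, flow now 19.
Augment Res→P2→Out: bottleneck 11, flow now 30.
Augment Res→TankA→Out: bottleneck 9, flow now 39.
Augment Res→J6→J7→Out: bottleneck 3, flow now 42.
No augmenting path remains; maximum flow = 42.
By max-flow min-cut, the minimum cut capacity equals the max flow.
In the residual graph, reachable from Res: {Res, J4, J6, TankA, J7}.
Min-cut edges: Res→P1 (8), Res→P2 (11), J4→Out (11), TankA→Out (9), J7→Out (3); capacity 8 + 11 + 11 + 9 + 3 = 42.

42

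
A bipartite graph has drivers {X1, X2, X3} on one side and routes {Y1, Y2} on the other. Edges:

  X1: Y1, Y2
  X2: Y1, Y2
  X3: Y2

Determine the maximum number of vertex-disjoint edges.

2

Unit-capacity flow: source→left, listed edges, right→sink; max matching = max flow.
Augmenting path X1→Y1 (+1); matched 1.
Augmenting path X2→Y2 (+1); matched 2.
No augmenting path remains; maximum matching = 2.
König certificate: {Y1, Y2} is a vertex cover of size 2 (every listed pair touches it), so no matching can be larger.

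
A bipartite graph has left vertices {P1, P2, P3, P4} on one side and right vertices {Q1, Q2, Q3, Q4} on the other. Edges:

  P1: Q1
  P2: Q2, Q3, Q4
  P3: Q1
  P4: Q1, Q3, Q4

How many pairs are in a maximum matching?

3

Unit-capacity flow: source→left, listed edges, right→sink; max matching = max flow.
Augmenting path P1→Q1 (+1); matched 1.
Augmenting path P2→Q2 (+1); matched 2.
Augmenting path P4→Q3 (+1); matched 3.
No augmenting path remains; maximum matching = 3.
König certificate: {P2, P4, Q1} is a vertex cover of size 3 (every listed pair touches it), so no matching can be larger.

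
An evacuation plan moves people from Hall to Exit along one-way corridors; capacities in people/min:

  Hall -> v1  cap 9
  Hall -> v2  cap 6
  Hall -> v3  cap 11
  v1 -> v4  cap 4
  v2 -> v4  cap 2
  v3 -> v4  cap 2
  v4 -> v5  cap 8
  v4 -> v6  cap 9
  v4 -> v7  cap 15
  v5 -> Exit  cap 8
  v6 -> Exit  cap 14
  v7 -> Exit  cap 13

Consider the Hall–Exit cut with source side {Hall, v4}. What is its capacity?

58

Edges leaving {Hall, v4}: Hall→v1 (9), Hall→v2 (6), Hall→v3 (11), v4→v5 (8), v4→v6 (9), v4→v7 (15).
Cut capacity = 9 + 6 + 11 + 8 + 9 + 15 = 58.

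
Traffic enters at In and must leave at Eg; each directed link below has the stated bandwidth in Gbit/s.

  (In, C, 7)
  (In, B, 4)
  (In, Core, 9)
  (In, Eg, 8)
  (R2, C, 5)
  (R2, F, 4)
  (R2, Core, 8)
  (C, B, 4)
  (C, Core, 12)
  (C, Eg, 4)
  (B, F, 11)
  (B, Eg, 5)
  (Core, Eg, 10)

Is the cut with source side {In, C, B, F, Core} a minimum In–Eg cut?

Yes — it is a minimum cut (capacity 27).

Given cut capacity: 8 + 4 + 5 + 10 = 27.
Augment In→Eg: bottleneck 8, flow now 8.
Augment In→C→Eg: bottleneck 4, flow now 12.
Augment In→B→Eg: bottleneck 4, flow now 16.
Augment In→Core→Eg: bottleneck 9, flow now 25.
Augment In→C→B→Eg: bottleneck 1, flow now 26.
Augment In→C→Core→Eg: bottleneck 1, flow now 27.
No augmenting path remains; maximum flow = 27.
Cut capacity 27 equals the max flow, so it is a minimum cut.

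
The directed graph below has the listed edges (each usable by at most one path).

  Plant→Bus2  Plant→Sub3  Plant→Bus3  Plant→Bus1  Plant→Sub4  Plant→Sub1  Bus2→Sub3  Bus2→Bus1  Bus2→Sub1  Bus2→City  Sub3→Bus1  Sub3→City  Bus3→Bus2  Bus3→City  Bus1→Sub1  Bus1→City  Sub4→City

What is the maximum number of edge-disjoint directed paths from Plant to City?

5

Assign every edge capacity 1; by Menger, the answer equals the max flow.
Path Plant→Bus2→City (+1); total 1.
Path Plant→Sub3→City (+1); total 2.
Path Plant→Bus3→City (+1); total 3.
Path Plant→Bus1→City (+1); total 4.
Path Plant→Sub4→City (+1); total 5.
No residual Plant→City path; max flow = 5.
Certifying cut of size 5: {Plant→Bus1, Plant→Bus2, Plant→Bus3, Plant→Sub3, Plant→Sub4}.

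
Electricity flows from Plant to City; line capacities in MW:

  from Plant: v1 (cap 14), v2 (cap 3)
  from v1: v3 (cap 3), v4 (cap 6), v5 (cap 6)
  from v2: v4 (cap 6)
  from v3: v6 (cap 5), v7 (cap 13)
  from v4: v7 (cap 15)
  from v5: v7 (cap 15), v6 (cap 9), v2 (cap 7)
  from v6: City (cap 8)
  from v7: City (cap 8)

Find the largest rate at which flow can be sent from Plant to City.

Augment Plant→v1→v3→v6→City: bottleneck 3, flow now 3.
Augment Plant→v1→v4→v7→City: bottleneck 6, flow now 9.
Augment Plant→v1→v5→v6→City: bottleneck 5, flow now 14.
Augment Plant→v2→v4→v7→City: bottleneck 2, flow now 16.
No augmenting path remains; maximum flow = 16.
In the residual graph, reachable from Plant: {Plant, v1, v2, v3, v4, v5, v6, v7}.
Min-cut edges: v6→City (8), v7→City (8); capacity 8 + 8 = 16.
This cut is saturated, so no flow can exceed 16.

16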